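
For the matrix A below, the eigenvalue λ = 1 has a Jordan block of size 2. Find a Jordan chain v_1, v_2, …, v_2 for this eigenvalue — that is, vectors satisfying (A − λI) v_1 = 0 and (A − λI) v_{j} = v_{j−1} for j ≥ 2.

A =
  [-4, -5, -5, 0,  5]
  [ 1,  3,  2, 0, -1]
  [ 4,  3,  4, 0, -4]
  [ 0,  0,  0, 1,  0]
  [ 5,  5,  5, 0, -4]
A Jordan chain for λ = 1 of length 2:
v_1 = (0, -1, 1, 0, 0)ᵀ
v_2 = (1, -1, 0, 0, 0)ᵀ

Let N = A − (1)·I. We want v_2 with N^2 v_2 = 0 but N^1 v_2 ≠ 0; then v_{j-1} := N · v_j for j = 2, …, 2.

Pick v_2 = (1, -1, 0, 0, 0)ᵀ.
Then v_1 = N · v_2 = (0, -1, 1, 0, 0)ᵀ.

Sanity check: (A − (1)·I) v_1 = (0, 0, 0, 0, 0)ᵀ = 0. ✓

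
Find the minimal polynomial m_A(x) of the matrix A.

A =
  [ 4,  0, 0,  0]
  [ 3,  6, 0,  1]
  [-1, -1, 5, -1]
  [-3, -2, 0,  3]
x^2 - 9*x + 20

The characteristic polynomial is χ_A(x) = (x - 5)^2*(x - 4)^2, so the eigenvalues are known. The minimal polynomial is
  m_A(x) = Π_λ (x − λ)^{k_λ}
where k_λ is the size of the *largest* Jordan block for λ (equivalently, the smallest k with (A − λI)^k v = 0 for every generalised eigenvector v of λ).

  λ = 4: largest Jordan block has size 1, contributing (x − 4)
  λ = 5: largest Jordan block has size 1, contributing (x − 5)

So m_A(x) = (x - 5)*(x - 4) = x^2 - 9*x + 20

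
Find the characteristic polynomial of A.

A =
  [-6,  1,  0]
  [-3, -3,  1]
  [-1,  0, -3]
x^3 + 12*x^2 + 48*x + 64

Expanding det(x·I − A) (e.g. by cofactor expansion or by noting that A is similar to its Jordan form J, which has the same characteristic polynomial as A) gives
  χ_A(x) = x^3 + 12*x^2 + 48*x + 64
which factors as (x + 4)^3. The eigenvalues (with algebraic multiplicities) are λ = -4 with multiplicity 3.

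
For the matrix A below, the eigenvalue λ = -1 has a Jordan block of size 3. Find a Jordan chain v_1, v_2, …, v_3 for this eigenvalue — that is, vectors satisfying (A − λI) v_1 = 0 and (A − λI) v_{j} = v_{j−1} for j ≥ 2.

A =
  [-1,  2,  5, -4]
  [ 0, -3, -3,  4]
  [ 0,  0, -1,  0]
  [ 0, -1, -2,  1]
A Jordan chain for λ = -1 of length 3:
v_1 = (2, -2, 0, -1)ᵀ
v_2 = (5, -3, 0, -2)ᵀ
v_3 = (0, 0, 1, 0)ᵀ

Let N = A − (-1)·I. We want v_3 with N^3 v_3 = 0 but N^2 v_3 ≠ 0; then v_{j-1} := N · v_j for j = 3, …, 2.

Pick v_3 = (0, 0, 1, 0)ᵀ.
Then v_2 = N · v_3 = (5, -3, 0, -2)ᵀ.
Then v_1 = N · v_2 = (2, -2, 0, -1)ᵀ.

Sanity check: (A − (-1)·I) v_1 = (0, 0, 0, 0)ᵀ = 0. ✓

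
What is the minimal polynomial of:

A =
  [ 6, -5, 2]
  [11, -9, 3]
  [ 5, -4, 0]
x^3 + 3*x^2 + 3*x + 1

The characteristic polynomial is χ_A(x) = (x + 1)^3, so the eigenvalues are known. The minimal polynomial is
  m_A(x) = Π_λ (x − λ)^{k_λ}
where k_λ is the size of the *largest* Jordan block for λ (equivalently, the smallest k with (A − λI)^k v = 0 for every generalised eigenvector v of λ).

  λ = -1: largest Jordan block has size 3, contributing (x + 1)^3

So m_A(x) = (x + 1)^3 = x^3 + 3*x^2 + 3*x + 1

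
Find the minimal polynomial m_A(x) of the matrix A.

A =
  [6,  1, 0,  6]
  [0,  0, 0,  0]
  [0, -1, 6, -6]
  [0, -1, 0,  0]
x^3 - 6*x^2

The characteristic polynomial is χ_A(x) = x^2*(x - 6)^2, so the eigenvalues are known. The minimal polynomial is
  m_A(x) = Π_λ (x − λ)^{k_λ}
where k_λ is the size of the *largest* Jordan block for λ (equivalently, the smallest k with (A − λI)^k v = 0 for every generalised eigenvector v of λ).

  λ = 0: largest Jordan block has size 2, contributing (x − 0)^2
  λ = 6: largest Jordan block has size 1, contributing (x − 6)

So m_A(x) = x^2*(x - 6) = x^3 - 6*x^2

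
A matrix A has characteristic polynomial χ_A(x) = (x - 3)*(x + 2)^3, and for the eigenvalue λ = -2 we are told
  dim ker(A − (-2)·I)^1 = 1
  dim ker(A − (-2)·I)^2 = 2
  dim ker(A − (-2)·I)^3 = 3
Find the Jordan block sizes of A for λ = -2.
Block sizes for λ = -2: [3]

From the dimensions of kernels of powers, the number of Jordan blocks of size at least j is d_j − d_{j−1} where d_j = dim ker(N^j) (with d_0 = 0). Computing the differences gives [1, 1, 1].
The number of blocks of size exactly k is (#blocks of size ≥ k) − (#blocks of size ≥ k + 1), so the partition is: 1 block(s) of size 3.
In nonincreasing order the block sizes are [3].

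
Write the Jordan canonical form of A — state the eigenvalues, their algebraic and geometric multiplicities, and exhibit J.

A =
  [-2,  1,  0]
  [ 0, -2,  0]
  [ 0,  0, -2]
J_2(-2) ⊕ J_1(-2)

The characteristic polynomial is
  det(x·I − A) = x^3 + 6*x^2 + 12*x + 8 = (x + 2)^3

Eigenvalues and multiplicities (the geometric multiplicity of λ is n − rank(A − λI), which equals the number of Jordan blocks for λ):
  λ = -2: algebraic multiplicity = 3, geometric multiplicity = 2

Determining the block sizes for each eigenvalue:
  λ = -2: 2 blocks summing to 3 forces exactly one block of size 2 and the rest size 1 → block sizes [2, 1]

Assembling the blocks gives a Jordan form
J =
  [-2,  1,  0]
  [ 0, -2,  0]
  [ 0,  0, -2]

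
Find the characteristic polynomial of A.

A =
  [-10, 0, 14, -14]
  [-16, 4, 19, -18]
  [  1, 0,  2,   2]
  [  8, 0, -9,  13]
x^4 - 9*x^3 + 12*x^2 + 80*x - 192

Expanding det(x·I − A) (e.g. by cofactor expansion or by noting that A is similar to its Jordan form J, which has the same characteristic polynomial as A) gives
  χ_A(x) = x^4 - 9*x^3 + 12*x^2 + 80*x - 192
which factors as (x - 4)^3*(x + 3). The eigenvalues (with algebraic multiplicities) are λ = -3 with multiplicity 1, λ = 4 with multiplicity 3.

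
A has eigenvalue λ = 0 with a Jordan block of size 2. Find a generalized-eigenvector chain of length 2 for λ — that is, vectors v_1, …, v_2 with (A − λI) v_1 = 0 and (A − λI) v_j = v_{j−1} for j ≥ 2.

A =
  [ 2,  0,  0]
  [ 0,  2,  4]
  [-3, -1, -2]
A Jordan chain for λ = 0 of length 2:
v_1 = (0, 2, -1)ᵀ
v_2 = (0, 1, 0)ᵀ

Let N = A − (0)·I. We want v_2 with N^2 v_2 = 0 but N^1 v_2 ≠ 0; then v_{j-1} := N · v_j for j = 2, …, 2.

Pick v_2 = (0, 1, 0)ᵀ.
Then v_1 = N · v_2 = (0, 2, -1)ᵀ.

Sanity check: (A − (0)·I) v_1 = (0, 0, 0)ᵀ = 0. ✓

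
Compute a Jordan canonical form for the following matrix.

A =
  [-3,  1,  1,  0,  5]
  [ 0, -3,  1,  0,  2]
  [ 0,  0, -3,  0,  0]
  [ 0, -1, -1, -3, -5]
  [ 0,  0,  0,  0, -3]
J_3(-3) ⊕ J_1(-3) ⊕ J_1(-3)

The characteristic polynomial is
  det(x·I − A) = x^5 + 15*x^4 + 90*x^3 + 270*x^2 + 405*x + 243 = (x + 3)^5

Eigenvalues and multiplicities (the geometric multiplicity of λ is n − rank(A − λI), which equals the number of Jordan blocks for λ):
  λ = -3: algebraic multiplicity = 5, geometric multiplicity = 3

Determining the block sizes for each eigenvalue:
  λ = -3: with am = 5 and gm = 3, the partition is not yet determined (e.g. several partitions of 5 into 3 parts exist). Let N = A − (-3)·I. Computing rank(N^1) = 2, rank(N^2) = 1, rank(N^3) = 0; the number of blocks of size ≥ j is rank(N^{j−1}) − rank(N^j), giving [3, 1, 1]. So we have 1 block(s) of size 3, 2 block(s) of size 1 → block sizes [3, 1, 1]

Assembling the blocks gives a Jordan form
J =
  [-3,  1,  0,  0,  0]
  [ 0, -3,  1,  0,  0]
  [ 0,  0, -3,  0,  0]
  [ 0,  0,  0, -3,  0]
  [ 0,  0,  0,  0, -3]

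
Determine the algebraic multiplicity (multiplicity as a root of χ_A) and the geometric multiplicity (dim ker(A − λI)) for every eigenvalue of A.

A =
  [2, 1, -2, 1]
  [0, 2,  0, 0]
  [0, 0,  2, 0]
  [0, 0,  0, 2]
λ = 2: alg = 4, geom = 3

Step 1 — factor the characteristic polynomial to read off the algebraic multiplicities:
  χ_A(x) = (x - 2)^4

Step 2 — compute geometric multiplicities via the rank-nullity identity g(λ) = n − rank(A − λI):
  rank(A − (2)·I) = 1, so dim ker(A − (2)·I) = n − 1 = 3

Summary:
  λ = 2: algebraic multiplicity = 4, geometric multiplicity = 3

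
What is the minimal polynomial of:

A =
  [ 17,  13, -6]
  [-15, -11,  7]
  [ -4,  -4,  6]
x^3 - 12*x^2 + 48*x - 64

The characteristic polynomial is χ_A(x) = (x - 4)^3, so the eigenvalues are known. The minimal polynomial is
  m_A(x) = Π_λ (x − λ)^{k_λ}
where k_λ is the size of the *largest* Jordan block for λ (equivalently, the smallest k with (A − λI)^k v = 0 for every generalised eigenvector v of λ).

  λ = 4: largest Jordan block has size 3, contributing (x − 4)^3

So m_A(x) = (x - 4)^3 = x^3 - 12*x^2 + 48*x - 64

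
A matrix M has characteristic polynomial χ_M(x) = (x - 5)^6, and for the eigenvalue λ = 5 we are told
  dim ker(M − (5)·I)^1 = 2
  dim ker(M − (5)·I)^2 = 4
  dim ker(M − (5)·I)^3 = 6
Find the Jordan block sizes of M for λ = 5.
Block sizes for λ = 5: [3, 3]

From the dimensions of kernels of powers, the number of Jordan blocks of size at least j is d_j − d_{j−1} where d_j = dim ker(N^j) (with d_0 = 0). Computing the differences gives [2, 2, 2].
The number of blocks of size exactly k is (#blocks of size ≥ k) − (#blocks of size ≥ k + 1), so the partition is: 2 block(s) of size 3.
In nonincreasing order the block sizes are [3, 3].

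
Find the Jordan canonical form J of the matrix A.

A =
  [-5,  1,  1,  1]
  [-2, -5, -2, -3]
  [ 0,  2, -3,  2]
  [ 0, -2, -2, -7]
J_3(-5) ⊕ J_1(-5)

The characteristic polynomial is
  det(x·I − A) = x^4 + 20*x^3 + 150*x^2 + 500*x + 625 = (x + 5)^4

Eigenvalues and multiplicities (the geometric multiplicity of λ is n − rank(A − λI), which equals the number of Jordan blocks for λ):
  λ = -5: algebraic multiplicity = 4, geometric multiplicity = 2

Determining the block sizes for each eigenvalue:
  λ = -5: with am = 4 and gm = 2, the partition is not yet determined (e.g. several partitions of 4 into 2 parts exist). Let N = A − (-5)·I. Computing rank(N^1) = 2, rank(N^2) = 1, rank(N^3) = 0; the number of blocks of size ≥ j is rank(N^{j−1}) − rank(N^j), giving [2, 1, 1]. So we have 1 block(s) of size 3, 1 block(s) of size 1 → block sizes [3, 1]

Assembling the blocks gives a Jordan form
J =
  [-5,  1,  0,  0]
  [ 0, -5,  1,  0]
  [ 0,  0, -5,  0]
  [ 0,  0,  0, -5]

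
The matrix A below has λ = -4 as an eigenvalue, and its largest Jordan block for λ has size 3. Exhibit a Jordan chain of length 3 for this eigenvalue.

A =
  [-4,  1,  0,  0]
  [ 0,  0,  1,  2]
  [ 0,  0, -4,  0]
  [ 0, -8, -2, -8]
A Jordan chain for λ = -4 of length 3:
v_1 = (4, 0, 0, 0)ᵀ
v_2 = (1, 4, 0, -8)ᵀ
v_3 = (0, 1, 0, 0)ᵀ

Let N = A − (-4)·I. We want v_3 with N^3 v_3 = 0 but N^2 v_3 ≠ 0; then v_{j-1} := N · v_j for j = 3, …, 2.

Pick v_3 = (0, 1, 0, 0)ᵀ.
Then v_2 = N · v_3 = (1, 4, 0, -8)ᵀ.
Then v_1 = N · v_2 = (4, 0, 0, 0)ᵀ.

Sanity check: (A − (-4)·I) v_1 = (0, 0, 0, 0)ᵀ = 0. ✓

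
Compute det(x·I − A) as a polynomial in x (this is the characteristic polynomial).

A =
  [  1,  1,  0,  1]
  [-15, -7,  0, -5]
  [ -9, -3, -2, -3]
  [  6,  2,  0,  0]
x^4 + 8*x^3 + 24*x^2 + 32*x + 16

Expanding det(x·I − A) (e.g. by cofactor expansion or by noting that A is similar to its Jordan form J, which has the same characteristic polynomial as A) gives
  χ_A(x) = x^4 + 8*x^3 + 24*x^2 + 32*x + 16
which factors as (x + 2)^4. The eigenvalues (with algebraic multiplicities) are λ = -2 with multiplicity 4.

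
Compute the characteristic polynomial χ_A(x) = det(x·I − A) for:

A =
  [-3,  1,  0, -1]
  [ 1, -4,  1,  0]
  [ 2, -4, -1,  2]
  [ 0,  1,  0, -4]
x^4 + 12*x^3 + 54*x^2 + 108*x + 81

Expanding det(x·I − A) (e.g. by cofactor expansion or by noting that A is similar to its Jordan form J, which has the same characteristic polynomial as A) gives
  χ_A(x) = x^4 + 12*x^3 + 54*x^2 + 108*x + 81
which factors as (x + 3)^4. The eigenvalues (with algebraic multiplicities) are λ = -3 with multiplicity 4.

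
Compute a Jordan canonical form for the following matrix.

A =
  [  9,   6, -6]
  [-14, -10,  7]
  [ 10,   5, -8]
J_2(-3) ⊕ J_1(-3)

The characteristic polynomial is
  det(x·I − A) = x^3 + 9*x^2 + 27*x + 27 = (x + 3)^3

Eigenvalues and multiplicities (the geometric multiplicity of λ is n − rank(A − λI), which equals the number of Jordan blocks for λ):
  λ = -3: algebraic multiplicity = 3, geometric multiplicity = 2

Determining the block sizes for each eigenvalue:
  λ = -3: 2 blocks summing to 3 forces exactly one block of size 2 and the rest size 1 → block sizes [2, 1]

Assembling the blocks gives a Jordan form
J =
  [-3,  1,  0]
  [ 0, -3,  0]
  [ 0,  0, -3]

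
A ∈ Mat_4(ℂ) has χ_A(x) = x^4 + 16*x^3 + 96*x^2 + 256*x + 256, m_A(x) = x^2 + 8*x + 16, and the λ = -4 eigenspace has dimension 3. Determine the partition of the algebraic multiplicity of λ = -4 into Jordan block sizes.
Block sizes for λ = -4: [2, 1, 1]

Step 1 — from the characteristic polynomial, algebraic multiplicity of λ = -4 is 4. From dim ker(A − (-4)·I) = 3, there are exactly 3 Jordan blocks for λ = -4.
Step 2 — from the minimal polynomial, the factor (x + 4)^2 tells us the largest block for λ = -4 has size 2.
Step 3 — with total size 4, 3 blocks, and largest block 2, the block sizes (in nonincreasing order) are [2, 1, 1].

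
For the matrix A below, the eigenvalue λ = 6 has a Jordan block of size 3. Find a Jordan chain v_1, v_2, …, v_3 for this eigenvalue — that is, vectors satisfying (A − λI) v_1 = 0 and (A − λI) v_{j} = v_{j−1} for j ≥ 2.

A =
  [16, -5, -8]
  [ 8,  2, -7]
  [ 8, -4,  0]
A Jordan chain for λ = 6 of length 3:
v_1 = (-4, -8, 0)ᵀ
v_2 = (10, 8, 8)ᵀ
v_3 = (1, 0, 0)ᵀ

Let N = A − (6)·I. We want v_3 with N^3 v_3 = 0 but N^2 v_3 ≠ 0; then v_{j-1} := N · v_j for j = 3, …, 2.

Pick v_3 = (1, 0, 0)ᵀ.
Then v_2 = N · v_3 = (10, 8, 8)ᵀ.
Then v_1 = N · v_2 = (-4, -8, 0)ᵀ.

Sanity check: (A − (6)·I) v_1 = (0, 0, 0)ᵀ = 0. ✓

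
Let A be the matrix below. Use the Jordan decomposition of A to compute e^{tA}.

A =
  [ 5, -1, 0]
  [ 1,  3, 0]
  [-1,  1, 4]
e^{tA} =
  [t*exp(4*t) + exp(4*t), -t*exp(4*t), 0]
  [t*exp(4*t), -t*exp(4*t) + exp(4*t), 0]
  [-t*exp(4*t), t*exp(4*t), exp(4*t)]

Strategy: write A = P · J · P⁻¹ where J is a Jordan canonical form, so e^{tA} = P · e^{tJ} · P⁻¹, and e^{tJ} can be computed block-by-block.

A has Jordan form
J =
  [4, 1, 0]
  [0, 4, 0]
  [0, 0, 4]
(up to reordering of blocks).

Per-block formulas:
  For a 1×1 block at λ = 4: exp(t · [4]) = [e^(4t)].
  For a 2×2 Jordan block J_2(4): exp(t · J_2(4)) = e^(4t)·(I + t·N), where N is the 2×2 nilpotent shift.

After assembling e^{tJ} and conjugating by P, we get:

e^{tA} =
  [t*exp(4*t) + exp(4*t), -t*exp(4*t), 0]
  [t*exp(4*t), -t*exp(4*t) + exp(4*t), 0]
  [-t*exp(4*t), t*exp(4*t), exp(4*t)]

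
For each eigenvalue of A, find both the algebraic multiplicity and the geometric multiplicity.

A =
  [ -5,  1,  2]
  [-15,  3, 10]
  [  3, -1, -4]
λ = -2: alg = 3, geom = 2

Step 1 — factor the characteristic polynomial to read off the algebraic multiplicities:
  χ_A(x) = (x + 2)^3

Step 2 — compute geometric multiplicities via the rank-nullity identity g(λ) = n − rank(A − λI):
  rank(A − (-2)·I) = 1, so dim ker(A − (-2)·I) = n − 1 = 2

Summary:
  λ = -2: algebraic multiplicity = 3, geometric multiplicity = 2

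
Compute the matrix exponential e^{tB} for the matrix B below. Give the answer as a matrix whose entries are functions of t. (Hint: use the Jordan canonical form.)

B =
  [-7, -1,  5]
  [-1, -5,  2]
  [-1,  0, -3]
e^{tB} =
  [-2*t*exp(-5*t) + exp(-5*t), t^2*exp(-5*t) - t*exp(-5*t), -t^2*exp(-5*t) + 5*t*exp(-5*t)]
  [-t*exp(-5*t), t^2*exp(-5*t)/2 + exp(-5*t), -t^2*exp(-5*t)/2 + 2*t*exp(-5*t)]
  [-t*exp(-5*t), t^2*exp(-5*t)/2, -t^2*exp(-5*t)/2 + 2*t*exp(-5*t) + exp(-5*t)]

Strategy: write B = P · J · P⁻¹ where J is a Jordan canonical form, so e^{tB} = P · e^{tJ} · P⁻¹, and e^{tJ} can be computed block-by-block.

B has Jordan form
J =
  [-5,  1,  0]
  [ 0, -5,  1]
  [ 0,  0, -5]
(up to reordering of blocks).

Per-block formulas:
  For a 3×3 Jordan block J_3(-5): exp(t · J_3(-5)) = e^(-5t)·(I + t·N + (t^2/2)·N^2), where N is the 3×3 nilpotent shift.

After assembling e^{tJ} and conjugating by P, we get:

e^{tB} =
  [-2*t*exp(-5*t) + exp(-5*t), t^2*exp(-5*t) - t*exp(-5*t), -t^2*exp(-5*t) + 5*t*exp(-5*t)]
  [-t*exp(-5*t), t^2*exp(-5*t)/2 + exp(-5*t), -t^2*exp(-5*t)/2 + 2*t*exp(-5*t)]
  [-t*exp(-5*t), t^2*exp(-5*t)/2, -t^2*exp(-5*t)/2 + 2*t*exp(-5*t) + exp(-5*t)]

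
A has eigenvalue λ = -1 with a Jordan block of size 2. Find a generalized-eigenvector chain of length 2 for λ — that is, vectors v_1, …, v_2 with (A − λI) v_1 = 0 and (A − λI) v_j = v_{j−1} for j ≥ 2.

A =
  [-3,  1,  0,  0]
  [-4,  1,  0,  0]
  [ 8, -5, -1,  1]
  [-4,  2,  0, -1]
A Jordan chain for λ = -1 of length 2:
v_1 = (-2, -4, 8, -4)ᵀ
v_2 = (1, 0, 0, 0)ᵀ

Let N = A − (-1)·I. We want v_2 with N^2 v_2 = 0 but N^1 v_2 ≠ 0; then v_{j-1} := N · v_j for j = 2, …, 2.

Pick v_2 = (1, 0, 0, 0)ᵀ.
Then v_1 = N · v_2 = (-2, -4, 8, -4)ᵀ.

Sanity check: (A − (-1)·I) v_1 = (0, 0, 0, 0)ᵀ = 0. ✓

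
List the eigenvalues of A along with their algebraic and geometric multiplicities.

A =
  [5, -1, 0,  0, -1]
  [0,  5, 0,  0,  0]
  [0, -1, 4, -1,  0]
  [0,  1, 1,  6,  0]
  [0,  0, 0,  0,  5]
λ = 5: alg = 5, geom = 3

Step 1 — factor the characteristic polynomial to read off the algebraic multiplicities:
  χ_A(x) = (x - 5)^5

Step 2 — compute geometric multiplicities via the rank-nullity identity g(λ) = n − rank(A − λI):
  rank(A − (5)·I) = 2, so dim ker(A − (5)·I) = n − 2 = 3

Summary:
  λ = 5: algebraic multiplicity = 5, geometric multiplicity = 3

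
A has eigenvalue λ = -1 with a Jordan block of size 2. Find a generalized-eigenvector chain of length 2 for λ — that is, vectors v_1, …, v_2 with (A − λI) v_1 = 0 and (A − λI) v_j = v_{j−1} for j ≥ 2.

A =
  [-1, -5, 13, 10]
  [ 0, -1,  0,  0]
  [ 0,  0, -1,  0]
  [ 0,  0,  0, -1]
A Jordan chain for λ = -1 of length 2:
v_1 = (-5, 0, 0, 0)ᵀ
v_2 = (0, 1, 0, 0)ᵀ

Let N = A − (-1)·I. We want v_2 with N^2 v_2 = 0 but N^1 v_2 ≠ 0; then v_{j-1} := N · v_j for j = 2, …, 2.

Pick v_2 = (0, 1, 0, 0)ᵀ.
Then v_1 = N · v_2 = (-5, 0, 0, 0)ᵀ.

Sanity check: (A − (-1)·I) v_1 = (0, 0, 0, 0)ᵀ = 0. ✓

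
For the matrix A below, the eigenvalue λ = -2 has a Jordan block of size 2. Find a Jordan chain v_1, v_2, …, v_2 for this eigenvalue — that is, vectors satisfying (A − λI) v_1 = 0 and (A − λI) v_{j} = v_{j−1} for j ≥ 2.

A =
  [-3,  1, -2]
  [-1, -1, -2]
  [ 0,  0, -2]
A Jordan chain for λ = -2 of length 2:
v_1 = (-1, -1, 0)ᵀ
v_2 = (1, 0, 0)ᵀ

Let N = A − (-2)·I. We want v_2 with N^2 v_2 = 0 but N^1 v_2 ≠ 0; then v_{j-1} := N · v_j for j = 2, …, 2.

Pick v_2 = (1, 0, 0)ᵀ.
Then v_1 = N · v_2 = (-1, -1, 0)ᵀ.

Sanity check: (A − (-2)·I) v_1 = (0, 0, 0)ᵀ = 0. ✓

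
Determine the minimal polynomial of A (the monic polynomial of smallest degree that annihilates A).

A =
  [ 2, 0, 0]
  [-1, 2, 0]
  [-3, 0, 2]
x^2 - 4*x + 4

The characteristic polynomial is χ_A(x) = (x - 2)^3, so the eigenvalues are known. The minimal polynomial is
  m_A(x) = Π_λ (x − λ)^{k_λ}
where k_λ is the size of the *largest* Jordan block for λ (equivalently, the smallest k with (A − λI)^k v = 0 for every generalised eigenvector v of λ).

  λ = 2: largest Jordan block has size 2, contributing (x − 2)^2

So m_A(x) = (x - 2)^2 = x^2 - 4*x + 4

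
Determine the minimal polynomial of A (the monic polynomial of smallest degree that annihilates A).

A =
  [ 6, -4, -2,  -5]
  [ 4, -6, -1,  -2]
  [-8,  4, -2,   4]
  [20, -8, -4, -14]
x^2 + 8*x + 16

The characteristic polynomial is χ_A(x) = (x + 4)^4, so the eigenvalues are known. The minimal polynomial is
  m_A(x) = Π_λ (x − λ)^{k_λ}
where k_λ is the size of the *largest* Jordan block for λ (equivalently, the smallest k with (A − λI)^k v = 0 for every generalised eigenvector v of λ).

  λ = -4: largest Jordan block has size 2, contributing (x + 4)^2

So m_A(x) = (x + 4)^2 = x^2 + 8*x + 16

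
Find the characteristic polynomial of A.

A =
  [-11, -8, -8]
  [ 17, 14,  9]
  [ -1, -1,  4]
x^3 - 7*x^2 - 5*x + 75

Expanding det(x·I − A) (e.g. by cofactor expansion or by noting that A is similar to its Jordan form J, which has the same characteristic polynomial as A) gives
  χ_A(x) = x^3 - 7*x^2 - 5*x + 75
which factors as (x - 5)^2*(x + 3). The eigenvalues (with algebraic multiplicities) are λ = -3 with multiplicity 1, λ = 5 with multiplicity 2.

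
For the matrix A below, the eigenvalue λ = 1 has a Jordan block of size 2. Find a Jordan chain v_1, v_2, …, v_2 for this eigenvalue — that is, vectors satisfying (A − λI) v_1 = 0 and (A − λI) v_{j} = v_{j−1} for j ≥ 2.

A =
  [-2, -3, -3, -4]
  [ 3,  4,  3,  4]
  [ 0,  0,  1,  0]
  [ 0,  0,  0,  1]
A Jordan chain for λ = 1 of length 2:
v_1 = (-3, 3, 0, 0)ᵀ
v_2 = (1, 0, 0, 0)ᵀ

Let N = A − (1)·I. We want v_2 with N^2 v_2 = 0 but N^1 v_2 ≠ 0; then v_{j-1} := N · v_j for j = 2, …, 2.

Pick v_2 = (1, 0, 0, 0)ᵀ.
Then v_1 = N · v_2 = (-3, 3, 0, 0)ᵀ.

Sanity check: (A − (1)·I) v_1 = (0, 0, 0, 0)ᵀ = 0. ✓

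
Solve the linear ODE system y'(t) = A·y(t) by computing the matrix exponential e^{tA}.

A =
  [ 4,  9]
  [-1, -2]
e^{tA} =
  [3*t*exp(t) + exp(t), 9*t*exp(t)]
  [-t*exp(t), -3*t*exp(t) + exp(t)]

Strategy: write A = P · J · P⁻¹ where J is a Jordan canonical form, so e^{tA} = P · e^{tJ} · P⁻¹, and e^{tJ} can be computed block-by-block.

A has Jordan form
J =
  [1, 1]
  [0, 1]
(up to reordering of blocks).

Per-block formulas:
  For a 2×2 Jordan block J_2(1): exp(t · J_2(1)) = e^(1t)·(I + t·N), where N is the 2×2 nilpotent shift.

After assembling e^{tJ} and conjugating by P, we get:

e^{tA} =
  [3*t*exp(t) + exp(t), 9*t*exp(t)]
  [-t*exp(t), -3*t*exp(t) + exp(t)]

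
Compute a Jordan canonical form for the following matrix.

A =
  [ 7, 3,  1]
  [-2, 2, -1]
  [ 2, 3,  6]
J_2(5) ⊕ J_1(5)

The characteristic polynomial is
  det(x·I − A) = x^3 - 15*x^2 + 75*x - 125 = (x - 5)^3

Eigenvalues and multiplicities (the geometric multiplicity of λ is n − rank(A − λI), which equals the number of Jordan blocks for λ):
  λ = 5: algebraic multiplicity = 3, geometric multiplicity = 2

Determining the block sizes for each eigenvalue:
  λ = 5: 2 blocks summing to 3 forces exactly one block of size 2 and the rest size 1 → block sizes [2, 1]

Assembling the blocks gives a Jordan form
J =
  [5, 1, 0]
  [0, 5, 0]
  [0, 0, 5]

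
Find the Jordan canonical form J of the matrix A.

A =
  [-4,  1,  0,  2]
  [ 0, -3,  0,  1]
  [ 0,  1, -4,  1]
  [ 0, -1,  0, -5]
J_3(-4) ⊕ J_1(-4)

The characteristic polynomial is
  det(x·I − A) = x^4 + 16*x^3 + 96*x^2 + 256*x + 256 = (x + 4)^4

Eigenvalues and multiplicities (the geometric multiplicity of λ is n − rank(A − λI), which equals the number of Jordan blocks for λ):
  λ = -4: algebraic multiplicity = 4, geometric multiplicity = 2

Determining the block sizes for each eigenvalue:
  λ = -4: with am = 4 and gm = 2, the partition is not yet determined (e.g. several partitions of 4 into 2 parts exist). Let N = A − (-4)·I. Computing rank(N^1) = 2, rank(N^2) = 1, rank(N^3) = 0; the number of blocks of size ≥ j is rank(N^{j−1}) − rank(N^j), giving [2, 1, 1]. So we have 1 block(s) of size 3, 1 block(s) of size 1 → block sizes [3, 1]

Assembling the blocks gives a Jordan form
J =
  [-4,  1,  0,  0]
  [ 0, -4,  1,  0]
  [ 0,  0, -4,  0]
  [ 0,  0,  0, -4]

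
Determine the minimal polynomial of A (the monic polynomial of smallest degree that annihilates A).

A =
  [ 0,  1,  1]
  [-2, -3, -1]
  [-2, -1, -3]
x^2 + 4*x + 4

The characteristic polynomial is χ_A(x) = (x + 2)^3, so the eigenvalues are known. The minimal polynomial is
  m_A(x) = Π_λ (x − λ)^{k_λ}
where k_λ is the size of the *largest* Jordan block for λ (equivalently, the smallest k with (A − λI)^k v = 0 for every generalised eigenvector v of λ).

  λ = -2: largest Jordan block has size 2, contributing (x + 2)^2

So m_A(x) = (x + 2)^2 = x^2 + 4*x + 4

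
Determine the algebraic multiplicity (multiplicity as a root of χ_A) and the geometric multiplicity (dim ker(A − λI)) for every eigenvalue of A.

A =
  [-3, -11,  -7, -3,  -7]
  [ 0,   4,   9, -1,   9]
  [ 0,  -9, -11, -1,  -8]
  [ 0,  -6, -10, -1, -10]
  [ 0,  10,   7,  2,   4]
λ = -3: alg = 4, geom = 2; λ = 5: alg = 1, geom = 1

Step 1 — factor the characteristic polynomial to read off the algebraic multiplicities:
  χ_A(x) = (x - 5)*(x + 3)^4

Step 2 — compute geometric multiplicities via the rank-nullity identity g(λ) = n − rank(A − λI):
  rank(A − (-3)·I) = 3, so dim ker(A − (-3)·I) = n − 3 = 2
  rank(A − (5)·I) = 4, so dim ker(A − (5)·I) = n − 4 = 1

Summary:
  λ = -3: algebraic multiplicity = 4, geometric multiplicity = 2
  λ = 5: algebraic multiplicity = 1, geometric multiplicity = 1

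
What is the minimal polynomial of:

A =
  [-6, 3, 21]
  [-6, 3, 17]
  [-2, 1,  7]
x^3 - 4*x^2 + 4*x

The characteristic polynomial is χ_A(x) = x*(x - 2)^2, so the eigenvalues are known. The minimal polynomial is
  m_A(x) = Π_λ (x − λ)^{k_λ}
where k_λ is the size of the *largest* Jordan block for λ (equivalently, the smallest k with (A − λI)^k v = 0 for every generalised eigenvector v of λ).

  λ = 0: largest Jordan block has size 1, contributing (x − 0)
  λ = 2: largest Jordan block has size 2, contributing (x − 2)^2

So m_A(x) = x*(x - 2)^2 = x^3 - 4*x^2 + 4*x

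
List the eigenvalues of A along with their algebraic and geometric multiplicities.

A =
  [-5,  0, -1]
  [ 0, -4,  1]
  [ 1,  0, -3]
λ = -4: alg = 3, geom = 1

Step 1 — factor the characteristic polynomial to read off the algebraic multiplicities:
  χ_A(x) = (x + 4)^3

Step 2 — compute geometric multiplicities via the rank-nullity identity g(λ) = n − rank(A − λI):
  rank(A − (-4)·I) = 2, so dim ker(A − (-4)·I) = n − 2 = 1

Summary:
  λ = -4: algebraic multiplicity = 3, geometric multiplicity = 1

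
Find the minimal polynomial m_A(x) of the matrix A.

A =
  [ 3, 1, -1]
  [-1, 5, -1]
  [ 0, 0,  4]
x^2 - 8*x + 16

The characteristic polynomial is χ_A(x) = (x - 4)^3, so the eigenvalues are known. The minimal polynomial is
  m_A(x) = Π_λ (x − λ)^{k_λ}
where k_λ is the size of the *largest* Jordan block for λ (equivalently, the smallest k with (A − λI)^k v = 0 for every generalised eigenvector v of λ).

  λ = 4: largest Jordan block has size 2, contributing (x − 4)^2

So m_A(x) = (x - 4)^2 = x^2 - 8*x + 16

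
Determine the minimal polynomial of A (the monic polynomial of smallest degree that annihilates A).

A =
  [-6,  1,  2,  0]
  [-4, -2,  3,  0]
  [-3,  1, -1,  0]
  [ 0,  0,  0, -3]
x^3 + 9*x^2 + 27*x + 27

The characteristic polynomial is χ_A(x) = (x + 3)^4, so the eigenvalues are known. The minimal polynomial is
  m_A(x) = Π_λ (x − λ)^{k_λ}
where k_λ is the size of the *largest* Jordan block for λ (equivalently, the smallest k with (A − λI)^k v = 0 for every generalised eigenvector v of λ).

  λ = -3: largest Jordan block has size 3, contributing (x + 3)^3

So m_A(x) = (x + 3)^3 = x^3 + 9*x^2 + 27*x + 27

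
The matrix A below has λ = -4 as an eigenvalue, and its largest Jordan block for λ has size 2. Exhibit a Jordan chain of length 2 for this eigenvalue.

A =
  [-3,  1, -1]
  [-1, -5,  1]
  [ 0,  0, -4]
A Jordan chain for λ = -4 of length 2:
v_1 = (1, -1, 0)ᵀ
v_2 = (1, 0, 0)ᵀ

Let N = A − (-4)·I. We want v_2 with N^2 v_2 = 0 but N^1 v_2 ≠ 0; then v_{j-1} := N · v_j for j = 2, …, 2.

Pick v_2 = (1, 0, 0)ᵀ.
Then v_1 = N · v_2 = (1, -1, 0)ᵀ.

Sanity check: (A − (-4)·I) v_1 = (0, 0, 0)ᵀ = 0. ✓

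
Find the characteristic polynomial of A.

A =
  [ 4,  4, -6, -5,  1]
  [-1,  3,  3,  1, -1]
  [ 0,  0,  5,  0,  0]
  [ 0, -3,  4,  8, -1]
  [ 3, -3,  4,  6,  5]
x^5 - 25*x^4 + 250*x^3 - 1250*x^2 + 3125*x - 3125

Expanding det(x·I − A) (e.g. by cofactor expansion or by noting that A is similar to its Jordan form J, which has the same characteristic polynomial as A) gives
  χ_A(x) = x^5 - 25*x^4 + 250*x^3 - 1250*x^2 + 3125*x - 3125
which factors as (x - 5)^5. The eigenvalues (with algebraic multiplicities) are λ = 5 with multiplicity 5.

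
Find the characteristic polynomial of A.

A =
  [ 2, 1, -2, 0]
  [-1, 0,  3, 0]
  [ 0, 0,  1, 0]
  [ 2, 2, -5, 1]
x^4 - 4*x^3 + 6*x^2 - 4*x + 1

Expanding det(x·I − A) (e.g. by cofactor expansion or by noting that A is similar to its Jordan form J, which has the same characteristic polynomial as A) gives
  χ_A(x) = x^4 - 4*x^3 + 6*x^2 - 4*x + 1
which factors as (x - 1)^4. The eigenvalues (with algebraic multiplicities) are λ = 1 with multiplicity 4.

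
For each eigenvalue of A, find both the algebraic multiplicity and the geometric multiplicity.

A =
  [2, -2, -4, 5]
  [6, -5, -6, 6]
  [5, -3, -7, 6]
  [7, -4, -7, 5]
λ = -2: alg = 3, geom = 1; λ = 1: alg = 1, geom = 1

Step 1 — factor the characteristic polynomial to read off the algebraic multiplicities:
  χ_A(x) = (x - 1)*(x + 2)^3

Step 2 — compute geometric multiplicities via the rank-nullity identity g(λ) = n − rank(A − λI):
  rank(A − (-2)·I) = 3, so dim ker(A − (-2)·I) = n − 3 = 1
  rank(A − (1)·I) = 3, so dim ker(A − (1)·I) = n − 3 = 1

Summary:
  λ = -2: algebraic multiplicity = 3, geometric multiplicity = 1
  λ = 1: algebraic multiplicity = 1, geometric multiplicity = 1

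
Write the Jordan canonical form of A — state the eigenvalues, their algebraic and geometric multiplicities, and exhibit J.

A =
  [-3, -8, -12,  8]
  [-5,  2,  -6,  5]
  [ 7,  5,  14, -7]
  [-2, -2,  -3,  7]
J_3(5) ⊕ J_1(5)

The characteristic polynomial is
  det(x·I − A) = x^4 - 20*x^3 + 150*x^2 - 500*x + 625 = (x - 5)^4

Eigenvalues and multiplicities (the geometric multiplicity of λ is n − rank(A − λI), which equals the number of Jordan blocks for λ):
  λ = 5: algebraic multiplicity = 4, geometric multiplicity = 2

Determining the block sizes for each eigenvalue:
  λ = 5: with am = 4 and gm = 2, the partition is not yet determined (e.g. several partitions of 4 into 2 parts exist). Let N = A − (5)·I. Computing rank(N^1) = 2, rank(N^2) = 1, rank(N^3) = 0; the number of blocks of size ≥ j is rank(N^{j−1}) − rank(N^j), giving [2, 1, 1]. So we have 1 block(s) of size 3, 1 block(s) of size 1 → block sizes [3, 1]

Assembling the blocks gives a Jordan form
J =
  [5, 1, 0, 0]
  [0, 5, 1, 0]
  [0, 0, 5, 0]
  [0, 0, 0, 5]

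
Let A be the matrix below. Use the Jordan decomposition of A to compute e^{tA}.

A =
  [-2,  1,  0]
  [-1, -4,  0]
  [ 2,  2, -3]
e^{tA} =
  [t*exp(-3*t) + exp(-3*t), t*exp(-3*t), 0]
  [-t*exp(-3*t), -t*exp(-3*t) + exp(-3*t), 0]
  [2*t*exp(-3*t), 2*t*exp(-3*t), exp(-3*t)]

Strategy: write A = P · J · P⁻¹ where J is a Jordan canonical form, so e^{tA} = P · e^{tJ} · P⁻¹, and e^{tJ} can be computed block-by-block.

A has Jordan form
J =
  [-3,  1,  0]
  [ 0, -3,  0]
  [ 0,  0, -3]
(up to reordering of blocks).

Per-block formulas:
  For a 1×1 block at λ = -3: exp(t · [-3]) = [e^(-3t)].
  For a 2×2 Jordan block J_2(-3): exp(t · J_2(-3)) = e^(-3t)·(I + t·N), where N is the 2×2 nilpotent shift.

After assembling e^{tJ} and conjugating by P, we get:

e^{tA} =
  [t*exp(-3*t) + exp(-3*t), t*exp(-3*t), 0]
  [-t*exp(-3*t), -t*exp(-3*t) + exp(-3*t), 0]
  [2*t*exp(-3*t), 2*t*exp(-3*t), exp(-3*t)]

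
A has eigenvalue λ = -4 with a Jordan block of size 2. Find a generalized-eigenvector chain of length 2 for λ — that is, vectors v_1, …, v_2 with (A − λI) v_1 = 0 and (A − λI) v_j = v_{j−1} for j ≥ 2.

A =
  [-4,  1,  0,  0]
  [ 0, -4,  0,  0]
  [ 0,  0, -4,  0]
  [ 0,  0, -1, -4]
A Jordan chain for λ = -4 of length 2:
v_1 = (1, 0, 0, 0)ᵀ
v_2 = (0, 1, 0, 0)ᵀ

Let N = A − (-4)·I. We want v_2 with N^2 v_2 = 0 but N^1 v_2 ≠ 0; then v_{j-1} := N · v_j for j = 2, …, 2.

Pick v_2 = (0, 1, 0, 0)ᵀ.
Then v_1 = N · v_2 = (1, 0, 0, 0)ᵀ.

Sanity check: (A − (-4)·I) v_1 = (0, 0, 0, 0)ᵀ = 0. ✓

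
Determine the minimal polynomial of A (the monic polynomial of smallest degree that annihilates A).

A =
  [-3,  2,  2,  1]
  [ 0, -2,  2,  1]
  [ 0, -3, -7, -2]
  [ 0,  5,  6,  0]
x^3 + 9*x^2 + 27*x + 27

The characteristic polynomial is χ_A(x) = (x + 3)^4, so the eigenvalues are known. The minimal polynomial is
  m_A(x) = Π_λ (x − λ)^{k_λ}
where k_λ is the size of the *largest* Jordan block for λ (equivalently, the smallest k with (A − λI)^k v = 0 for every generalised eigenvector v of λ).

  λ = -3: largest Jordan block has size 3, contributing (x + 3)^3

So m_A(x) = (x + 3)^3 = x^3 + 9*x^2 + 27*x + 27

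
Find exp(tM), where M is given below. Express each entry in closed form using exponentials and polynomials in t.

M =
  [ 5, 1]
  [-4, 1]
e^{tM} =
  [2*t*exp(3*t) + exp(3*t), t*exp(3*t)]
  [-4*t*exp(3*t), -2*t*exp(3*t) + exp(3*t)]

Strategy: write M = P · J · P⁻¹ where J is a Jordan canonical form, so e^{tM} = P · e^{tJ} · P⁻¹, and e^{tJ} can be computed block-by-block.

M has Jordan form
J =
  [3, 1]
  [0, 3]
(up to reordering of blocks).

Per-block formulas:
  For a 2×2 Jordan block J_2(3): exp(t · J_2(3)) = e^(3t)·(I + t·N), where N is the 2×2 nilpotent shift.

After assembling e^{tJ} and conjugating by P, we get:

e^{tM} =
  [2*t*exp(3*t) + exp(3*t), t*exp(3*t)]
  [-4*t*exp(3*t), -2*t*exp(3*t) + exp(3*t)]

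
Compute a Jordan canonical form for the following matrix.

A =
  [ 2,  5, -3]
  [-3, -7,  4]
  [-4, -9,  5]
J_3(0)

The characteristic polynomial is
  det(x·I − A) = x^3

Eigenvalues and multiplicities (the geometric multiplicity of λ is n − rank(A − λI), which equals the number of Jordan blocks for λ):
  λ = 0: algebraic multiplicity = 3, geometric multiplicity = 1

Determining the block sizes for each eigenvalue:
  λ = 0: one block (gm = 1), so the single block has size am = 3 → block sizes [3]

Assembling the blocks gives a Jordan form
J =
  [0, 1, 0]
  [0, 0, 1]
  [0, 0, 0]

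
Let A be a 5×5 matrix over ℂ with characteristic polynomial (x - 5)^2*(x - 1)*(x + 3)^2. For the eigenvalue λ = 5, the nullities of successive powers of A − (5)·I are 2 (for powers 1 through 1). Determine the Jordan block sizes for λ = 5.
Block sizes for λ = 5: [1, 1]

From the dimensions of kernels of powers, the number of Jordan blocks of size at least j is d_j − d_{j−1} where d_j = dim ker(N^j) (with d_0 = 0). Computing the differences gives [2].
The number of blocks of size exactly k is (#blocks of size ≥ k) − (#blocks of size ≥ k + 1), so the partition is: 2 block(s) of size 1.
In nonincreasing order the block sizes are [1, 1].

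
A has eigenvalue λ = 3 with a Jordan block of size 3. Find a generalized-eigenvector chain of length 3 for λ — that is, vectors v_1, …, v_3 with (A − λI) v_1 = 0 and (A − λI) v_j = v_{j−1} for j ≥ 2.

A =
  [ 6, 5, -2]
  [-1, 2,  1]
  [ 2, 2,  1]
A Jordan chain for λ = 3 of length 3:
v_1 = (6, -2, 4)ᵀ
v_2 = (5, -1, 2)ᵀ
v_3 = (0, 1, 0)ᵀ

Let N = A − (3)·I. We want v_3 with N^3 v_3 = 0 but N^2 v_3 ≠ 0; then v_{j-1} := N · v_j for j = 3, …, 2.

Pick v_3 = (0, 1, 0)ᵀ.
Then v_2 = N · v_3 = (5, -1, 2)ᵀ.
Then v_1 = N · v_2 = (6, -2, 4)ᵀ.

Sanity check: (A − (3)·I) v_1 = (0, 0, 0)ᵀ = 0. ✓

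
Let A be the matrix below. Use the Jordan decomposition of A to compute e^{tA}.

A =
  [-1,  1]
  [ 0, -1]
e^{tA} =
  [exp(-t), t*exp(-t)]
  [0, exp(-t)]

Strategy: write A = P · J · P⁻¹ where J is a Jordan canonical form, so e^{tA} = P · e^{tJ} · P⁻¹, and e^{tJ} can be computed block-by-block.

A has Jordan form
J =
  [-1,  1]
  [ 0, -1]
(up to reordering of blocks).

Per-block formulas:
  For a 2×2 Jordan block J_2(-1): exp(t · J_2(-1)) = e^(-1t)·(I + t·N), where N is the 2×2 nilpotent shift.

After assembling e^{tJ} and conjugating by P, we get:

e^{tA} =
  [exp(-t), t*exp(-t)]
  [0, exp(-t)]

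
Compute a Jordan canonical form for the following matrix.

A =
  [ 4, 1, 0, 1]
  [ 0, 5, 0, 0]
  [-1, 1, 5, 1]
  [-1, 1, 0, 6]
J_2(5) ⊕ J_1(5) ⊕ J_1(5)

The characteristic polynomial is
  det(x·I − A) = x^4 - 20*x^3 + 150*x^2 - 500*x + 625 = (x - 5)^4

Eigenvalues and multiplicities (the geometric multiplicity of λ is n − rank(A − λI), which equals the number of Jordan blocks for λ):
  λ = 5: algebraic multiplicity = 4, geometric multiplicity = 3

Determining the block sizes for each eigenvalue:
  λ = 5: 3 blocks summing to 4 forces exactly one block of size 2 and the rest size 1 → block sizes [2, 1, 1]

Assembling the blocks gives a Jordan form
J =
  [5, 1, 0, 0]
  [0, 5, 0, 0]
  [0, 0, 5, 0]
  [0, 0, 0, 5]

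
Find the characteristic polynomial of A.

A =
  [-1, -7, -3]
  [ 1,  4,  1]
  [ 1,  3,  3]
x^3 - 6*x^2 + 12*x - 8

Expanding det(x·I − A) (e.g. by cofactor expansion or by noting that A is similar to its Jordan form J, which has the same characteristic polynomial as A) gives
  χ_A(x) = x^3 - 6*x^2 + 12*x - 8
which factors as (x - 2)^3. The eigenvalues (with algebraic multiplicities) are λ = 2 with multiplicity 3.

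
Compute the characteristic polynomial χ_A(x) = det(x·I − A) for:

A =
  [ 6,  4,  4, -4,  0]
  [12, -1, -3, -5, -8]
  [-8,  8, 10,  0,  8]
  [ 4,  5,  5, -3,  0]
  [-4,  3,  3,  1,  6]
x^5 - 18*x^4 + 120*x^3 - 368*x^2 + 528*x - 288

Expanding det(x·I − A) (e.g. by cofactor expansion or by noting that A is similar to its Jordan form J, which has the same characteristic polynomial as A) gives
  χ_A(x) = x^5 - 18*x^4 + 120*x^3 - 368*x^2 + 528*x - 288
which factors as (x - 6)^2*(x - 2)^3. The eigenvalues (with algebraic multiplicities) are λ = 2 with multiplicity 3, λ = 6 with multiplicity 2.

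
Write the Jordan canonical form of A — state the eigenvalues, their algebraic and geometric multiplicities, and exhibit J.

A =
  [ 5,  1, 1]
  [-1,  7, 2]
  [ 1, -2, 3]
J_3(5)

The characteristic polynomial is
  det(x·I − A) = x^3 - 15*x^2 + 75*x - 125 = (x - 5)^3

Eigenvalues and multiplicities (the geometric multiplicity of λ is n − rank(A − λI), which equals the number of Jordan blocks for λ):
  λ = 5: algebraic multiplicity = 3, geometric multiplicity = 1

Determining the block sizes for each eigenvalue:
  λ = 5: one block (gm = 1), so the single block has size am = 3 → block sizes [3]

Assembling the blocks gives a Jordan form
J =
  [5, 1, 0]
  [0, 5, 1]
  [0, 0, 5]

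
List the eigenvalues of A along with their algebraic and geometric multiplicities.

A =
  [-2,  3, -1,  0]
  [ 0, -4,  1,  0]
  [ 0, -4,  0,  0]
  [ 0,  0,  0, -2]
λ = -2: alg = 4, geom = 2

Step 1 — factor the characteristic polynomial to read off the algebraic multiplicities:
  χ_A(x) = (x + 2)^4

Step 2 — compute geometric multiplicities via the rank-nullity identity g(λ) = n − rank(A − λI):
  rank(A − (-2)·I) = 2, so dim ker(A − (-2)·I) = n − 2 = 2

Summary:
  λ = -2: algebraic multiplicity = 4, geometric multiplicity = 2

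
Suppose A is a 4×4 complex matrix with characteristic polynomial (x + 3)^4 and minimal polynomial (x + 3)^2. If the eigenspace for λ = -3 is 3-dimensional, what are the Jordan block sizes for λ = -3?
Block sizes for λ = -3: [2, 1, 1]

Step 1 — from the characteristic polynomial, algebraic multiplicity of λ = -3 is 4. From dim ker(A − (-3)·I) = 3, there are exactly 3 Jordan blocks for λ = -3.
Step 2 — from the minimal polynomial, the factor (x + 3)^2 tells us the largest block for λ = -3 has size 2.
Step 3 — with total size 4, 3 blocks, and largest block 2, the block sizes (in nonincreasing order) are [2, 1, 1].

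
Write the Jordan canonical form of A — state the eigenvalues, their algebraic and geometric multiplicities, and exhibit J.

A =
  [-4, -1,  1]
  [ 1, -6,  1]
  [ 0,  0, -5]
J_2(-5) ⊕ J_1(-5)

The characteristic polynomial is
  det(x·I − A) = x^3 + 15*x^2 + 75*x + 125 = (x + 5)^3

Eigenvalues and multiplicities (the geometric multiplicity of λ is n − rank(A − λI), which equals the number of Jordan blocks for λ):
  λ = -5: algebraic multiplicity = 3, geometric multiplicity = 2

Determining the block sizes for each eigenvalue:
  λ = -5: 2 blocks summing to 3 forces exactly one block of size 2 and the rest size 1 → block sizes [2, 1]

Assembling the blocks gives a Jordan form
J =
  [-5,  1,  0]
  [ 0, -5,  0]
  [ 0,  0, -5]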